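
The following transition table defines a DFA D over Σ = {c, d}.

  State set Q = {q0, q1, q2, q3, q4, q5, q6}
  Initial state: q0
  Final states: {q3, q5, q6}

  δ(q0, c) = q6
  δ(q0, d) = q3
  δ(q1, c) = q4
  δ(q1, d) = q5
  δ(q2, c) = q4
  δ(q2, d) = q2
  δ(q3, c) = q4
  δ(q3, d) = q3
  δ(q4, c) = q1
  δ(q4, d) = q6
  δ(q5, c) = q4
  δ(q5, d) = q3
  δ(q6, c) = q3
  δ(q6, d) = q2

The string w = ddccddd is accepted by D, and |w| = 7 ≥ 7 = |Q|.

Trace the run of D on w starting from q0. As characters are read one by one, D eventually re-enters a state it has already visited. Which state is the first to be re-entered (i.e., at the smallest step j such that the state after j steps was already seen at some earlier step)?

q3

State sequence: q0 -d-> q3 -d-> q3 -c-> q4 -c-> q1 -d-> q5 -d-> q3 -d-> q3
First repeat at step 2: q3 was already visited.

The earliest repeat is at step j = 2: D is in q3, which it already visited at step i = 1.
Pumping length from the standard proof: p = 7 (the number of states). The repeated state found above gives |xy| = j ≤ 7 and |y| = j − i ≥ 1.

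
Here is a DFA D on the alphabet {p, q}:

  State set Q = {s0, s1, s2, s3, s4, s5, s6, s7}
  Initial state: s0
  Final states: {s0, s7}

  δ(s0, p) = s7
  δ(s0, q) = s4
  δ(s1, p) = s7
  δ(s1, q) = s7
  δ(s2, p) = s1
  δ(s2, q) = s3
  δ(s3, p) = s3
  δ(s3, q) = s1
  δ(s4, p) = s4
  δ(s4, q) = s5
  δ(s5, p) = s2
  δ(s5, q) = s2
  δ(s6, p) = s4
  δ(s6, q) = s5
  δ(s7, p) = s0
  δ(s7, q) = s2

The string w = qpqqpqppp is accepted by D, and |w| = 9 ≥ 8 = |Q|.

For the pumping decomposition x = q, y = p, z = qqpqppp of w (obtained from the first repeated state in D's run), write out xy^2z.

qppqqpqppp

xy^2z = q·p·p·qqpqppp = qppqqpqppp.
Reading y = p takes D from s4 back to s4, so after x·y·y the machine is still in s4, and z then leads to the accepting state s0. Hence qppqqpqppp ∈ L(D).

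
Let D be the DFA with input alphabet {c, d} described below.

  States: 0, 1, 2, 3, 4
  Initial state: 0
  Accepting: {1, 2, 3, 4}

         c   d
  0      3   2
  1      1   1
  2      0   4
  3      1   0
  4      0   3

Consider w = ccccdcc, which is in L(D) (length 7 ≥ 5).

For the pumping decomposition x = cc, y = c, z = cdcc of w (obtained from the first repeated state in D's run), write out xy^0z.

cccdcc

xy⁰z = xz = cc·cdcc = cccdcc.
Reading y = c takes D from 1 back to 1, so after x the machine is still in 1, and z then leads to the accepting state 1. Hence cccdcc ∈ L(D).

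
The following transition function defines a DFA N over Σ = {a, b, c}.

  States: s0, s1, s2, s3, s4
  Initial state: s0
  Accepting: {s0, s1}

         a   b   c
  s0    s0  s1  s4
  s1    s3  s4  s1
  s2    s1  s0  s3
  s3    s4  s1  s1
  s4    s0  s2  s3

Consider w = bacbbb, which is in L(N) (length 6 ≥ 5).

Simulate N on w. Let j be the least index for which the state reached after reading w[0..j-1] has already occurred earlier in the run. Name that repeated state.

s1

State sequence: s0 -b-> s1 -a-> s3 -c-> s1 -b-> s4 -b-> s2 -b-> s0
First repeat at step 3: s1 was already visited.

The earliest repeat is at step j = 3: N is in s1, which it already visited at step i = 1.
Since N has 5 states, any run of length ≥ 5 visits 5+1 states, so by pigeonhole some state repeats within the first 5 steps — that repeat gives the pumpable loop.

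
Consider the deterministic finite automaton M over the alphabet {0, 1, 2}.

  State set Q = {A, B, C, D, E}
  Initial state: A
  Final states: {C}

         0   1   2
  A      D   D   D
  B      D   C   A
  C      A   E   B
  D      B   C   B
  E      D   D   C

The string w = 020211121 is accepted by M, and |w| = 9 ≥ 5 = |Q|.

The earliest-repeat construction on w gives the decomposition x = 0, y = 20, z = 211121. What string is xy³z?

xy^3z = 0·20·20·20·211121 = 0202020211121.
Reading y = 20 takes M from D back to D, so after x·y·y·y the machine is still in D, and z then leads to the accepting state C. Hence 0202020211121 ∈ L(M).

0202020211121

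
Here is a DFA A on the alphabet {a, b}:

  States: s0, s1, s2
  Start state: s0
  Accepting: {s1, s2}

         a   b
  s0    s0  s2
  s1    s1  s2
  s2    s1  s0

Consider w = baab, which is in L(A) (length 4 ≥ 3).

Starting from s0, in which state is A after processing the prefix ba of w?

State sequence: s0 -b-> s2 -a-> s1

After reading 2 characters, A is in state s1.

s1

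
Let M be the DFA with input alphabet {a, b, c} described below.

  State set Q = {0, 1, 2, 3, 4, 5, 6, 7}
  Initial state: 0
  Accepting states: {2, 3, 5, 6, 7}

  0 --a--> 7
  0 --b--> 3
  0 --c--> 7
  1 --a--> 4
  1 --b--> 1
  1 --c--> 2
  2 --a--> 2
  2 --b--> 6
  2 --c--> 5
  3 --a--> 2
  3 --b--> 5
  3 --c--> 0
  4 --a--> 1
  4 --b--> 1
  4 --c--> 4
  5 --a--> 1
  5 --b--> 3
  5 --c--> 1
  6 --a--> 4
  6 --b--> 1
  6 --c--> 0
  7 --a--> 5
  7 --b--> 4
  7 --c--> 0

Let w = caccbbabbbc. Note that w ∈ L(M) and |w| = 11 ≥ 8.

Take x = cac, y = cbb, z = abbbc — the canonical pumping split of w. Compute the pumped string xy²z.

xy^2z = cac·cbb·cbb·abbbc = caccbbcbbabbbc.
Reading y = cbb takes M from 1 back to 1, so after x·y·y the machine is still in 1, and z then leads to the accepting state 2. Hence caccbbcbbabbbc ∈ L(M).

caccbbcbbabbbc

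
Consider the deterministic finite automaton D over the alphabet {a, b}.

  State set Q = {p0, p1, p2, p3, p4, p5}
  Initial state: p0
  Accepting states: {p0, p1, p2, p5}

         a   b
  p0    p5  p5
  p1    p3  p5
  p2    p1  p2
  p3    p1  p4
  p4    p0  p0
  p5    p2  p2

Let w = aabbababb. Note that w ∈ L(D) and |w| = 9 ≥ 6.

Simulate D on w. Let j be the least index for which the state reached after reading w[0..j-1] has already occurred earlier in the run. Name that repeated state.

Run of D on w = a a b b a b a b b:
  step 0: p0  (start)
  step 1: p5  (read a: p0→p5)
  step 2: p2  (read a: p5→p2)
  step 3: p2  (read b: p2→p2)   ← first repeat (p2 seen earlier)
  step 4: p2  (read b: p2→p2)
  step 5: p1  (read a: p2→p1)
  step 6: p5  (read b: p1→p5)
  step 7: p2  (read a: p5→p2)
  step 8: p2  (read b: p2→p2)
  step 9: p2  (read b: p2→p2)

The earliest repeat is at step j = 3: D is in p2, which it already visited at step i = 2.
Pumping length from the standard proof: p = 6 (the number of states). The repeated state found above gives |xy| = j ≤ 6 and |y| = j − i ≥ 1.

p2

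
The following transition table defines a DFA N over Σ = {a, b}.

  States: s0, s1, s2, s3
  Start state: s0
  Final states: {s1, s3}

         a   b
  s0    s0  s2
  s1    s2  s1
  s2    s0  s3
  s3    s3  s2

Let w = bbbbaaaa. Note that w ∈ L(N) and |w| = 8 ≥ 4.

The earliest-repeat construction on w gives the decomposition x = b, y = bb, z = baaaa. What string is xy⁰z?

bbaaaa

xy⁰z = xz = b·baaaa = bbaaaa.
Reading y = bb takes N from s2 back to s2, so after x the machine is still in s2, and z then leads to the accepting state s3. Hence bbaaaa ∈ L(N).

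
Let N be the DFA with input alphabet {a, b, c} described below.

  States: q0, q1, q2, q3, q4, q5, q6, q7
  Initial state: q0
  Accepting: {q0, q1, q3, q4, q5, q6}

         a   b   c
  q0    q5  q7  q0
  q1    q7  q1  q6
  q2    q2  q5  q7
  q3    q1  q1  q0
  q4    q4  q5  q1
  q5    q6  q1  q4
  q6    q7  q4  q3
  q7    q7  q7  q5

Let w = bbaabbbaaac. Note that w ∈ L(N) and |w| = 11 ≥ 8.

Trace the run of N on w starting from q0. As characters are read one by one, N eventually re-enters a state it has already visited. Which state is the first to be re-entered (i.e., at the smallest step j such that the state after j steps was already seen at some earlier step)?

q7

State sequence: q0 -b-> q7 -b-> q7 -a-> q7 -a-> q7 -b-> q7 -b-> q7 -b-> q7 -a-> q7 -a-> q7 -a-> q7 -c-> q5
First repeat at step 2: q7 was already visited.

The earliest repeat is at step j = 2: N is in q7, which it already visited at step i = 1.
The DFA has 8 states, so the proof of the pumping lemma guarantees a repeated state among the first 8+1 visited; the segment between the two visits is the pumpable y.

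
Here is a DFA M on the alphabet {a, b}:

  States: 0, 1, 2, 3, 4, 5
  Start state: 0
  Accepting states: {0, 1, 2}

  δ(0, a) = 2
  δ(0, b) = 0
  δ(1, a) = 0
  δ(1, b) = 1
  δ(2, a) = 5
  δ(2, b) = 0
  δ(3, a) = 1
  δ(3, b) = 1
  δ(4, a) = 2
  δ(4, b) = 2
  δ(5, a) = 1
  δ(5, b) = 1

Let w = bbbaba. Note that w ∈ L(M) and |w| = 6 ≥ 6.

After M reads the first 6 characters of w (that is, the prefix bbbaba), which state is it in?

State sequence: 0 -b-> 0 -b-> 0 -b-> 0 -a-> 2 -b-> 0 -a-> 2

After reading 6 characters, M is in state 2.

2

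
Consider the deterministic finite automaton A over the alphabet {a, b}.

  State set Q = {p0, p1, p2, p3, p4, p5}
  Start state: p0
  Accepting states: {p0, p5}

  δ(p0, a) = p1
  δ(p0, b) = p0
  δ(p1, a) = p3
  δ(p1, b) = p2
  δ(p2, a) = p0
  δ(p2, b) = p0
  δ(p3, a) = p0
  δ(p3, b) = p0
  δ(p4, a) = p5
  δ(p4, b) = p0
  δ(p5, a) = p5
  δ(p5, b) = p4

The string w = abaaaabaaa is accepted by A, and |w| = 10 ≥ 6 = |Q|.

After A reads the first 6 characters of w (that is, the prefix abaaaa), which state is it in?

State sequence: p0 -a-> p1 -b-> p2 -a-> p0 -a-> p1 -a-> p3 -a-> p0

After reading 6 characters, A is in state p0.

p0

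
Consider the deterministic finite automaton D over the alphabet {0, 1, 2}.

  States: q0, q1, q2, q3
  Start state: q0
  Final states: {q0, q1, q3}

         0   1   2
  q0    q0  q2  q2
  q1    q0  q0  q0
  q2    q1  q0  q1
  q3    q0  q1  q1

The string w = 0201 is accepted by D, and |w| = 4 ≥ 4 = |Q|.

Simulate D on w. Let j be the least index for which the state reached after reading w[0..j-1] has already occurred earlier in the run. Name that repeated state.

Run of D on w = 0 2 0 1:
  step 0: q0  (start)
  step 1: q0  (read 0: q0→q0)   ← first repeat (q0 seen earlier)
  step 2: q2  (read 2: q0→q2)
  step 3: q1  (read 0: q2→q1)
  step 4: q0  (read 1: q1→q0)

The earliest repeat is at step j = 1: D is in q0, which it already visited at step i = 0.
With |Q| = 4, pigeonhole forces a state repeat no later than step 4; the substring read between the first and second visits to that state can be pumped.

q0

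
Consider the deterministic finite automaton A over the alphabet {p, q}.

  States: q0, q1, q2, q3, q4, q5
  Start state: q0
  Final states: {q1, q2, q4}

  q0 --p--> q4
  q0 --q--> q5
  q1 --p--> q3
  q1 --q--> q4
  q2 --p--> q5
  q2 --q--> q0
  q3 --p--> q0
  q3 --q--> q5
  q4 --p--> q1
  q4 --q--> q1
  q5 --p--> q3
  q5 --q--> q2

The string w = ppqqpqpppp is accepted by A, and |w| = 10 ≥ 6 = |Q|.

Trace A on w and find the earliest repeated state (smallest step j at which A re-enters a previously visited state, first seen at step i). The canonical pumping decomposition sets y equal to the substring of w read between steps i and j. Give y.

Run of A on w = p p q q p q p p p p:
  step 0: q0  (start)
  step 1: q4  (read p: q0→q4)
  step 2: q1  (read p: q4→q1)
  step 3: q4  (read q: q1→q4)   ← first repeat (q4 seen earlier)
  step 4: q1  (read q: q4→q1)
  step 5: q3  (read p: q1→q3)
  step 6: q5  (read q: q3→q5)
  step 7: q3  (read p: q5→q3)
  step 8: q0  (read p: q3→q0)
  step 9: q4  (read p: q0→q4)
  step 10: q1  (read p: q4→q1)

So i = 1, j = 3, giving x = w[0:1] = p, y = w[1:3] = pq, z = w[3:10] = qpqpppp.
Check: |xy| = 3 ≤ 6 and |y| = 2 ≥ 1. Reading y takes A from q4 back to q4, so every xyⁱz is accepted.

pq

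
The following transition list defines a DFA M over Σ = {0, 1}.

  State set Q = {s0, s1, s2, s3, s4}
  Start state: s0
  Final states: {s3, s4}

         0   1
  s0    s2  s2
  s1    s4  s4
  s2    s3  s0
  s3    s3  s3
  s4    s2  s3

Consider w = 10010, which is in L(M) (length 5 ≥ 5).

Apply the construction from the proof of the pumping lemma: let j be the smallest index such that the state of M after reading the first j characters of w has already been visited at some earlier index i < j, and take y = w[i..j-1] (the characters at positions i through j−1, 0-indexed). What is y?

State sequence: s0 -1-> s2 -0-> s3 -0-> s3 -1-> s3 -0-> s3
First repeat at step 3: s3 was already visited.

So i = 2, j = 3, giving x = w[0:2] = 10, y = w[2:3] = 0, z = w[3:5] = 10.
Check: |xy| = 3 ≤ 5 and |y| = 1 ≥ 1. Reading y takes M from s3 back to s3, so every xyⁱz is accepted.

0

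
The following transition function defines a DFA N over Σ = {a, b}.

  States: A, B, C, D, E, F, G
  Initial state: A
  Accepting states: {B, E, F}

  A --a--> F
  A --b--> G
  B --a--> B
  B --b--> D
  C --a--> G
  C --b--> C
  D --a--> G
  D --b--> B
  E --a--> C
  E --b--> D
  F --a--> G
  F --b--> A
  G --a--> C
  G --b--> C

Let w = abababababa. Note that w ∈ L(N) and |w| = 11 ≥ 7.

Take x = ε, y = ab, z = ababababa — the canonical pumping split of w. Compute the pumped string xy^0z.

ababababa

xy⁰z = xz = ε·ababababa = ababababa.
Reading y = ab takes N from A back to A, so after x the machine is still in A, and z then leads to the accepting state F. Hence ababababa ∈ L(N).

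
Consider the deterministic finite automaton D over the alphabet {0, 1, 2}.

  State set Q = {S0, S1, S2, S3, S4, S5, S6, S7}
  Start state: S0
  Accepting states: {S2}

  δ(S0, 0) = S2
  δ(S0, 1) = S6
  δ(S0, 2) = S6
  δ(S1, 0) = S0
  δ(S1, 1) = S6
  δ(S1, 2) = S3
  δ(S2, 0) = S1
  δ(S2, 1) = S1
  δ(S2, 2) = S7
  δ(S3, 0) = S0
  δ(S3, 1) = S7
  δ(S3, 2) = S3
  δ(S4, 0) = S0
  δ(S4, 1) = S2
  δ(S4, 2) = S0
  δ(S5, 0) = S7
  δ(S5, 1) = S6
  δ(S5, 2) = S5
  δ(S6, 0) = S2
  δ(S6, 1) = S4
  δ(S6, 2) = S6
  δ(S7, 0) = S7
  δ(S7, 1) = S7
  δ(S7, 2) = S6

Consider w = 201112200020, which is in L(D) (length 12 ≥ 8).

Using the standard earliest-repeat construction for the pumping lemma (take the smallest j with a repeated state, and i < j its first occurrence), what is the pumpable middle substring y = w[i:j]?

State sequence: S0 -2-> S6 -0-> S2 -1-> S1 -1-> S6 -1-> S4 -2-> S0 -2-> S6 -0-> S2 -0-> S1 -0-> S0 -2-> S6 -0-> S2
First repeat at step 4: S6 was already visited.

So i = 1, j = 4, giving x = w[0:1] = 2, y = w[1:4] = 011, z = w[4:12] = 12200020.
Check: |xy| = 4 ≤ 8 and |y| = 3 ≥ 1. Reading y takes D from S6 back to S6, so every xyⁱz is accepted.
The DFA has 8 states, so the proof of the pumping lemma guarantees a repeated state among the first 8+1 visited; the segment between the two visits is the pumpable y.

011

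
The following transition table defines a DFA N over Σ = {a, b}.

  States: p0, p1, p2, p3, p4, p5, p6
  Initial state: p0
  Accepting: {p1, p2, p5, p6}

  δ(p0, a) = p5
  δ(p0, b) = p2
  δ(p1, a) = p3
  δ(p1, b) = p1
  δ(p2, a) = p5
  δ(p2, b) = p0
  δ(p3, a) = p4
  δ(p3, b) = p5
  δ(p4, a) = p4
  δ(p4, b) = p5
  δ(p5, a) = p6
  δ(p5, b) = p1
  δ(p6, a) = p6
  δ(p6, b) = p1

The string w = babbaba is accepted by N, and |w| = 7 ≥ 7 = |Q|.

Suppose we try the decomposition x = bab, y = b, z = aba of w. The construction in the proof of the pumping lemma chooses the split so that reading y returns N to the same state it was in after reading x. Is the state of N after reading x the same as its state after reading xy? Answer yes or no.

Run of N on the first 4 characters of w = b a b b:
  step 0: p0  (start)
  step 1: p2  (read b: p0→p2)
  step 2: p5  (read a: p2→p5)
  step 3: p1  (read b: p5→p1)
  step 4: p1  (read b: p1→p1)

After x (step 3): p1. After xy (step 4): p1.
They match, so y = b drives N around a cycle from p1 back to itself; pumping y any number of times keeps N in p1 before reading z, and xyⁱz ∈ L(N) for every i ≥ 0.

yes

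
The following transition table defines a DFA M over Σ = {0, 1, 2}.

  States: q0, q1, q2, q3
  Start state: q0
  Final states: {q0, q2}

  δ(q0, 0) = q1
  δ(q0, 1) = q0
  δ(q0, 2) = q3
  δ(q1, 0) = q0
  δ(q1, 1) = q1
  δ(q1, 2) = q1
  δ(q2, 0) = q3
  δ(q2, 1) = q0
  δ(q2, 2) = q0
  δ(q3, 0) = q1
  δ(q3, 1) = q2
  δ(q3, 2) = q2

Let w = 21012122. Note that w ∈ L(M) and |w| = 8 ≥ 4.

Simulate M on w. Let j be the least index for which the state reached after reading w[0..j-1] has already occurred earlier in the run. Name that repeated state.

q3

Run of M on w = 2 1 0 1 2 1 2 2:
  step 0: q0  (start)
  step 1: q3  (read 2: q0→q3)
  step 2: q2  (read 1: q3→q2)
  step 3: q3  (read 0: q2→q3)   ← first repeat (q3 seen earlier)
  step 4: q2  (read 1: q3→q2)
  step 5: q0  (read 2: q2→q0)
  step 6: q0  (read 1: q0→q0)
  step 7: q3  (read 2: q0→q3)
  step 8: q2  (read 2: q3→q2)

The earliest repeat is at step j = 3: M is in q3, which it already visited at step i = 1.
With |Q| = 4, pigeonhole forces a state repeat no later than step 4; the substring read between the first and second visits to that state can be pumped.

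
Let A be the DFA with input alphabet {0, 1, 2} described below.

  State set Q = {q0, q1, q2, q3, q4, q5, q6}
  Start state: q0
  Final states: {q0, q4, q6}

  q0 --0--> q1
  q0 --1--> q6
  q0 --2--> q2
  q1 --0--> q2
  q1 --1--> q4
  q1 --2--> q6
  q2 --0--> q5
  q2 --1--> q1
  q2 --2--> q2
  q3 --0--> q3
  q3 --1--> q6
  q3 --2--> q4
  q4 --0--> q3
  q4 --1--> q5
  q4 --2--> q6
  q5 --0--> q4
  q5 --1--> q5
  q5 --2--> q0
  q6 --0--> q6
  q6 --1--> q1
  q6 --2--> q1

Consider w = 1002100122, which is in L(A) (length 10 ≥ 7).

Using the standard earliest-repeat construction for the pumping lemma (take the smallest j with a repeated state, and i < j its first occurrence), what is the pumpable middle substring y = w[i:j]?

0

State sequence: q0 -1-> q6 -0-> q6 -0-> q6 -2-> q1 -1-> q4 -0-> q3 -0-> q3 -1-> q6 -2-> q1 -2-> q6
First repeat at step 2: q6 was already visited.

So i = 1, j = 2, giving x = w[0:1] = 1, y = w[1:2] = 0, z = w[2:10] = 02100122.
Check: |xy| = 2 ≤ 7 and |y| = 1 ≥ 1. Reading y takes A from q6 back to q6, so every xyⁱz is accepted.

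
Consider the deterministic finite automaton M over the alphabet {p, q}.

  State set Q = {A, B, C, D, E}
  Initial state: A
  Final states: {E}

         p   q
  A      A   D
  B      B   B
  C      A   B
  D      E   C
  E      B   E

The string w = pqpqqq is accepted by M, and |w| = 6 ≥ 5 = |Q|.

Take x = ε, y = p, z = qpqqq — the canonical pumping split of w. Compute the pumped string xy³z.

xy^3z = ε·p·p·p·qpqqq = pppqpqqq.
Reading y = p takes M from A back to A, so after x·y·y·y the machine is still in A, and z then leads to the accepting state E. Hence pppqpqqq ∈ L(M).

pppqpqqq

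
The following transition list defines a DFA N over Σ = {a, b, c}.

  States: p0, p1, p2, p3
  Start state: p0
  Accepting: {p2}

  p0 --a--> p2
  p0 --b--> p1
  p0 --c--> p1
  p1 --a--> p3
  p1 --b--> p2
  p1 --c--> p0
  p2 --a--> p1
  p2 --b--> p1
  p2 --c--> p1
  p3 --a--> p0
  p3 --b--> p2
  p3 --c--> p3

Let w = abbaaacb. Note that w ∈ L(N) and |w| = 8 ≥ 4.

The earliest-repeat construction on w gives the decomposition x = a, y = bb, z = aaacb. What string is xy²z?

abbbbaaacb

xy^2z = a·bb·bb·aaacb = abbbbaaacb.
Reading y = bb takes N from p2 back to p2, so after x·y·y the machine is still in p2, and z then leads to the accepting state p2. Hence abbbbaaacb ∈ L(N).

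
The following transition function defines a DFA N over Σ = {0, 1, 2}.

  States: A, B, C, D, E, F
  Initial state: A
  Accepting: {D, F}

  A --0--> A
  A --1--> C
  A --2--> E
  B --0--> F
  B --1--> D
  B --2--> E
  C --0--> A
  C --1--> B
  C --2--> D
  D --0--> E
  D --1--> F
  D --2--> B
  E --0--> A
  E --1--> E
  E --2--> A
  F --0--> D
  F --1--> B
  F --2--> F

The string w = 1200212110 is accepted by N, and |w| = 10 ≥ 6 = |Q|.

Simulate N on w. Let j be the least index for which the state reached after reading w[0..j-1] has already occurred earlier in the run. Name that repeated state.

A

State sequence: A -1-> C -2-> D -0-> E -0-> A -2-> E -1-> E -2-> A -1-> C -1-> B -0-> F
First repeat at step 4: A was already visited.

The earliest repeat is at step j = 4: N is in A, which it already visited at step i = 0.
The DFA has 6 states, so the proof of the pumping lemma guarantees a repeated state among the first 6+1 visited; the segment between the two visits is the pumpable y.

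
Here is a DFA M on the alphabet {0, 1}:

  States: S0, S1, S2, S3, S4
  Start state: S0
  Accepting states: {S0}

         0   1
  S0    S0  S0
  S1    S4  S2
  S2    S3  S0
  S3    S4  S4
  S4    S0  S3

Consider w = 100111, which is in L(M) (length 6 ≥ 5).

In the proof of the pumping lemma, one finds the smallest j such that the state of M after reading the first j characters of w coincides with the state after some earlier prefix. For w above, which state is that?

S0

Run of M on w = 1 0 0 1 1 1:
  step 0: S0  (start)
  step 1: S0  (read 1: S0→S0)   ← first repeat (S0 seen earlier)
  step 2: S0  (read 0: S0→S0)
  step 3: S0  (read 0: S0→S0)
  step 4: S0  (read 1: S0→S0)
  step 5: S0  (read 1: S0→S0)
  step 6: S0  (read 1: S0→S0)

The earliest repeat is at step j = 1: M is in S0, which it already visited at step i = 0.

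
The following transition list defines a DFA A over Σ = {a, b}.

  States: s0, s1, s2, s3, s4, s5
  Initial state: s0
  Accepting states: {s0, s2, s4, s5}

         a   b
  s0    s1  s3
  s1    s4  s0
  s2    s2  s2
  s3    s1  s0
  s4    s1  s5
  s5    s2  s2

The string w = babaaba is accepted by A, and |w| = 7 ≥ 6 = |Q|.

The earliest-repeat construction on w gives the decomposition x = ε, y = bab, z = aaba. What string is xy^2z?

xy^2z = ε·bab·bab·aaba = babbabaaba.
Reading y = bab takes A from s0 back to s0, so after x·y·y the machine is still in s0, and z then leads to the accepting state s2. Hence babbabaaba ∈ L(A).

babbabaaba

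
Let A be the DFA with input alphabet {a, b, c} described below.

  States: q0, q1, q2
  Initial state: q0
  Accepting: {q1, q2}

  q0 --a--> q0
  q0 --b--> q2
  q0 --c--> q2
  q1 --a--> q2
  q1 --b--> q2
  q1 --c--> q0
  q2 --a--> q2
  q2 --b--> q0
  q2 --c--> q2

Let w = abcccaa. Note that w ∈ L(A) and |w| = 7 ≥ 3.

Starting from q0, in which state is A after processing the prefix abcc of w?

q2

Run of A on the first 4 characters of w = a b c c:
  step 0: q0  (start)
  step 1: q0  (read a: q0→q0)
  step 2: q2  (read b: q0→q2)
  step 3: q2  (read c: q2→q2)
  step 4: q2  (read c: q2→q2)

After reading 4 characters, A is in state q2.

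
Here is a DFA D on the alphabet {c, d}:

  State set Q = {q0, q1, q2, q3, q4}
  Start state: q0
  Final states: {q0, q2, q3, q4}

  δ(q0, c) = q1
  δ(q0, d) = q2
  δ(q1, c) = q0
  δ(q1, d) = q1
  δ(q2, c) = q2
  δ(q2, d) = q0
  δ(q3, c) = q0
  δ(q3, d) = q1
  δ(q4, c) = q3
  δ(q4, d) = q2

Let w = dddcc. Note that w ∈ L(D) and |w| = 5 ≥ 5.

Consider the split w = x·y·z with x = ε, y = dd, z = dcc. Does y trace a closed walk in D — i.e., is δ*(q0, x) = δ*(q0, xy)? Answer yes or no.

yes

State sequence: q0 -d-> q2 -d-> q0

After x (step 0): q0. After xy (step 2): q0.
They match, so y = dd drives D around a cycle from q0 back to itself; pumping y any number of times keeps D in q0 before reading z, and xyⁱz ∈ L(D) for every i ≥ 0.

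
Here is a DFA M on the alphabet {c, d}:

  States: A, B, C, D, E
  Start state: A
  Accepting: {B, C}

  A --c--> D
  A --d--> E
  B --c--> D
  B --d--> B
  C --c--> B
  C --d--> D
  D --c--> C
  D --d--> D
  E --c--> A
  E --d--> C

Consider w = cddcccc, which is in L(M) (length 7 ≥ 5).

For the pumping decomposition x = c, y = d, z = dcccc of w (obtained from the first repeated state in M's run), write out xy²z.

cdddcccc

xy^2z = c·d·d·dcccc = cdddcccc.
Reading y = d takes M from D back to D, so after x·y·y the machine is still in D, and z then leads to the accepting state C. Hence cdddcccc ∈ L(M).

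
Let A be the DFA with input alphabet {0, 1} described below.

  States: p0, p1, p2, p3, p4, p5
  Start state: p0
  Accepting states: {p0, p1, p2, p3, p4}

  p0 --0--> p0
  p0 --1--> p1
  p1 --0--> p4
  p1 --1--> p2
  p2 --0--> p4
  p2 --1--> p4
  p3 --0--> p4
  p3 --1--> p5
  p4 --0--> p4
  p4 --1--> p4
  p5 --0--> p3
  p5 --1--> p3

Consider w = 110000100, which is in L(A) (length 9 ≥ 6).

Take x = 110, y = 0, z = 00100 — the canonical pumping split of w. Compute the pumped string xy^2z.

1100000100

xy^2z = 110·0·0·00100 = 1100000100.
Reading y = 0 takes A from p4 back to p4, so after x·y·y the machine is still in p4, and z then leads to the accepting state p4. Hence 1100000100 ∈ L(A).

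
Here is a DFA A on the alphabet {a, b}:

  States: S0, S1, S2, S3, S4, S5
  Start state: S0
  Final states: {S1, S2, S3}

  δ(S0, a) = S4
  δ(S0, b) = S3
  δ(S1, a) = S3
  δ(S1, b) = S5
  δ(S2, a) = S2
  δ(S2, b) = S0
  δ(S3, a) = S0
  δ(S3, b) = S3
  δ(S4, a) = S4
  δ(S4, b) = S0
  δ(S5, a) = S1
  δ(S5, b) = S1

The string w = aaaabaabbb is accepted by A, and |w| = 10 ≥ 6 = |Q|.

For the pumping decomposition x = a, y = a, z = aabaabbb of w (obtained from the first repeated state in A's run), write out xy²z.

aaaaabaabbb

xy^2z = a·a·a·aabaabbb = aaaaabaabbb.
Reading y = a takes A from S4 back to S4, so after x·y·y the machine is still in S4, and z then leads to the accepting state S3. Hence aaaaabaabbb ∈ L(A).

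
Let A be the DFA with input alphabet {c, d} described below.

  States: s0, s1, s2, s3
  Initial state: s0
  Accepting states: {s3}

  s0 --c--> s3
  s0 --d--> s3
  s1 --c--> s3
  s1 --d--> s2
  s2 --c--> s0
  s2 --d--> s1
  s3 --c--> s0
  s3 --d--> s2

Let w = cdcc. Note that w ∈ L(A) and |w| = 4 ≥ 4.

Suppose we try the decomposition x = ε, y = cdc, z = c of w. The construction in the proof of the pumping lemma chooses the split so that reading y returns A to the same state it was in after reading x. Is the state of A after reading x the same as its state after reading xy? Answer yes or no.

yes

Run of A on the first 3 characters of w = c d c:
  step 0: s0  (start)
  step 1: s3  (read c: s0→s3)
  step 2: s2  (read d: s3→s2)
  step 3: s0  (read c: s2→s0)

After x (step 0): s0. After xy (step 3): s0.
They match, so y = cdc drives A around a cycle from s0 back to itself; pumping y any number of times keeps A in s0 before reading z, and xyⁱz ∈ L(A) for every i ≥ 0.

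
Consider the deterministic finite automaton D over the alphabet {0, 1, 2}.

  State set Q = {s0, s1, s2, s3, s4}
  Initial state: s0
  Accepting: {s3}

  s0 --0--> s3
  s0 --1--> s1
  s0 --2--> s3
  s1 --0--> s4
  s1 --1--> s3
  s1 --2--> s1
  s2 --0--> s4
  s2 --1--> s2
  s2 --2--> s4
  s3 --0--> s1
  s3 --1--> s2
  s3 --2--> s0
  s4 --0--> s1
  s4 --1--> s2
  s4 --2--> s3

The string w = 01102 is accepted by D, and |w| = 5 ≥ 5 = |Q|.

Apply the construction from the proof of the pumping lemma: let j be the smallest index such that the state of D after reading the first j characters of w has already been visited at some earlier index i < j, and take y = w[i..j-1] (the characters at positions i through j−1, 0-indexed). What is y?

1

Run of D on w = 0 1 1 0 2:
  step 0: s0  (start)
  step 1: s3  (read 0: s0→s3)
  step 2: s2  (read 1: s3→s2)
  step 3: s2  (read 1: s2→s2)   ← first repeat (s2 seen earlier)
  step 4: s4  (read 0: s2→s4)
  step 5: s3  (read 2: s4→s3)

So i = 2, j = 3, giving x = w[0:2] = 01, y = w[2:3] = 1, z = w[3:5] = 02.
Check: |xy| = 3 ≤ 5 and |y| = 1 ≥ 1. Reading y takes D from s2 back to s2, so every xyⁱz is accepted.
Pumping length from the standard proof: p = 5 (the number of states). The repeated state found above gives |xy| = j ≤ 5 and |y| = j − i ≥ 1.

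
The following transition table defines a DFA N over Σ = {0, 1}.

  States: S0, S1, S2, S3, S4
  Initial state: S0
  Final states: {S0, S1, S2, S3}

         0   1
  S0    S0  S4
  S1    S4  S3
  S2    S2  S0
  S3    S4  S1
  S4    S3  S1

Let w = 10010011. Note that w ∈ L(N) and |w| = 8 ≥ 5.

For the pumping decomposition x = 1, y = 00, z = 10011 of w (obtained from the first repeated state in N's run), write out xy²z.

xy^2z = 1·00·00·10011 = 1000010011.
Reading y = 00 takes N from S4 back to S4, so after x·y·y the machine is still in S4, and z then leads to the accepting state S3. Hence 1000010011 ∈ L(N).

1000010011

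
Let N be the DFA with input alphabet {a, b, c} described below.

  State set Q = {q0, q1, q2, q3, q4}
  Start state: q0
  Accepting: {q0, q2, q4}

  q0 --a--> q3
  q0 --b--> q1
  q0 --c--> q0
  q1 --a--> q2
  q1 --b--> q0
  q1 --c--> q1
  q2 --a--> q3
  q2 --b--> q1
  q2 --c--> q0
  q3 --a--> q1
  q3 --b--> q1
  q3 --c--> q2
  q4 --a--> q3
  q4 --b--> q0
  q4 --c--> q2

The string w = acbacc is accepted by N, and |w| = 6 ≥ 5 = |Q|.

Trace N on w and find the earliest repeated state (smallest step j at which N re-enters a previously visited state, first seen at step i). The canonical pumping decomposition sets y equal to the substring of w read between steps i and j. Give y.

State sequence: q0 -a-> q3 -c-> q2 -b-> q1 -a-> q2 -c-> q0 -c-> q0
First repeat at step 4: q2 was already visited.

So i = 2, j = 4, giving x = w[0:2] = ac, y = w[2:4] = ba, z = w[4:6] = cc.
Check: |xy| = 4 ≤ 5 and |y| = 2 ≥ 1. Reading y takes N from q2 back to q2, so every xyⁱz is accepted.

ba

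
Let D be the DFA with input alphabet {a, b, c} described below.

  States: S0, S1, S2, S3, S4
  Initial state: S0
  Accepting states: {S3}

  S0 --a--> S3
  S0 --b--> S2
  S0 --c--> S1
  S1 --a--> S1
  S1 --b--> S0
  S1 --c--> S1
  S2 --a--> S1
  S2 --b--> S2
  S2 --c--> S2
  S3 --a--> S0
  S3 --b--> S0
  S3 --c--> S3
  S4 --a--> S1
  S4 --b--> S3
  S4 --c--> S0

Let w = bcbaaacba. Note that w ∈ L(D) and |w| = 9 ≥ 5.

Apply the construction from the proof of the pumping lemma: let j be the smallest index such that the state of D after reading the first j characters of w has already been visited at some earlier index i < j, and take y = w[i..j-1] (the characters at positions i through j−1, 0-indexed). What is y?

c

Run of D on w = b c b a a a c b a:
  step 0: S0  (start)
  step 1: S2  (read b: S0→S2)
  step 2: S2  (read c: S2→S2)   ← first repeat (S2 seen earlier)
  step 3: S2  (read b: S2→S2)
  step 4: S1  (read a: S2→S1)
  step 5: S1  (read a: S1→S1)
  step 6: S1  (read a: S1→S1)
  step 7: S1  (read c: S1→S1)
  step 8: S0  (read b: S1→S0)
  step 9: S3  (read a: S0→S3)

So i = 1, j = 2, giving x = w[0:1] = b, y = w[1:2] = c, z = w[2:9] = baaacba.
Check: |xy| = 2 ≤ 5 and |y| = 1 ≥ 1. Reading y takes D from S2 back to S2, so every xyⁱz is accepted.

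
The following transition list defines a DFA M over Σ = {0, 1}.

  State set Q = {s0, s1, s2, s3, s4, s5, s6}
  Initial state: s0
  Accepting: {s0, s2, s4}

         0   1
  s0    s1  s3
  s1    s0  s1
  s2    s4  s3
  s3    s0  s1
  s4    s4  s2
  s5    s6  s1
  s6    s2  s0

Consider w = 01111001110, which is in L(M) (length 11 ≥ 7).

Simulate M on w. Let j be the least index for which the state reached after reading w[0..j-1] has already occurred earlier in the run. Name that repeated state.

s1

Run of M on w = 0 1 1 1 1 0 0 1 1 1 0:
  step 0: s0  (start)
  step 1: s1  (read 0: s0→s1)
  step 2: s1  (read 1: s1→s1)   ← first repeat (s1 seen earlier)
  step 3: s1  (read 1: s1→s1)
  step 4: s1  (read 1: s1→s1)
  step 5: s1  (read 1: s1→s1)
  step 6: s0  (read 0: s1→s0)
  step 7: s1  (read 0: s0→s1)
  step 8: s1  (read 1: s1→s1)
  step 9: s1  (read 1: s1→s1)
  step 10: s1  (read 1: s1→s1)
  step 11: s0  (read 0: s1→s0)

The earliest repeat is at step j = 2: M is in s1, which it already visited at step i = 1.
With |Q| = 7, pigeonhole forces a state repeat no later than step 7; the substring read between the first and second visits to that state can be pumped.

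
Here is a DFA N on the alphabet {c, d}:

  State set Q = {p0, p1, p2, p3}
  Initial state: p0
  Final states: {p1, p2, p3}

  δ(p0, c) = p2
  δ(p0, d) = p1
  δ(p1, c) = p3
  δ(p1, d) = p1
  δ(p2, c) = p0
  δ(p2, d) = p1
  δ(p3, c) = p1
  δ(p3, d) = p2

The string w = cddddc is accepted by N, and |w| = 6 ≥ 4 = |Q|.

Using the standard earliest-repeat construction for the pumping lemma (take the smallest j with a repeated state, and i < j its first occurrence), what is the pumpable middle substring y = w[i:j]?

d

Run of N on w = c d d d d c:
  step 0: p0  (start)
  step 1: p2  (read c: p0→p2)
  step 2: p1  (read d: p2→p1)
  step 3: p1  (read d: p1→p1)   ← first repeat (p1 seen earlier)
  step 4: p1  (read d: p1→p1)
  step 5: p1  (read d: p1→p1)
  step 6: p3  (read c: p1→p3)

So i = 2, j = 3, giving x = w[0:2] = cd, y = w[2:3] = d, z = w[3:6] = ddc.
Check: |xy| = 3 ≤ 4 and |y| = 1 ≥ 1. Reading y takes N from p1 back to p1, so every xyⁱz is accepted.
Pumping length from the standard proof: p = 4 (the number of states). The repeated state found above gives |xy| = j ≤ 4 and |y| = j − i ≥ 1.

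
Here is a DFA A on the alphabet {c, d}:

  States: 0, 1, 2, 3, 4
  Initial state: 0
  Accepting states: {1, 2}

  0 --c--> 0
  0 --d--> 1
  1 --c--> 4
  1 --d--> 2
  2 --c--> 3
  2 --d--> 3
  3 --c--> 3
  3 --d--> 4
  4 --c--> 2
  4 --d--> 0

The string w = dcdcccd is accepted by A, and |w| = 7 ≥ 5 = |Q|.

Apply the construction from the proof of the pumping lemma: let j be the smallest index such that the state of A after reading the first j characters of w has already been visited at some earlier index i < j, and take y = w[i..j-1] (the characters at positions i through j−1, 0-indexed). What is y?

dcd

Run of A on w = d c d c c c d:
  step 0: 0  (start)
  step 1: 1  (read d: 0→1)
  step 2: 4  (read c: 1→4)
  step 3: 0  (read d: 4→0)   ← first repeat (0 seen earlier)
  step 4: 0  (read c: 0→0)
  step 5: 0  (read c: 0→0)
  step 6: 0  (read c: 0→0)
  step 7: 1  (read d: 0→1)

So i = 0, j = 3, giving x = w[0:0] = ε, y = w[0:3] = dcd, z = w[3:7] = cccd.
Check: |xy| = 3 ≤ 5 and |y| = 3 ≥ 1. Reading y takes A from 0 back to 0, so every xyⁱz is accepted.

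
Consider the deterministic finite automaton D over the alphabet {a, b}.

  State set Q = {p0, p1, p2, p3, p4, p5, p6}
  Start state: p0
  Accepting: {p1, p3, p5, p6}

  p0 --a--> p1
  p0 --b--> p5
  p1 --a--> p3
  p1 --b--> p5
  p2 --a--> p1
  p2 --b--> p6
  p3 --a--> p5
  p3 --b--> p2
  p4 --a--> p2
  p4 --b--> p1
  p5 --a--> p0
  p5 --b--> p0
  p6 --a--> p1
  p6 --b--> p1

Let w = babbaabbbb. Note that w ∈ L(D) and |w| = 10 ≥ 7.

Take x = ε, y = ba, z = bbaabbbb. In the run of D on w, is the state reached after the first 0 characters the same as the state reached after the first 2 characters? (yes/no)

State sequence: p0 -b-> p5 -a-> p0

After x (step 0): p0. After xy (step 2): p0.
They match, so y = ba drives D around a cycle from p0 back to itself; pumping y any number of times keeps D in p0 before reading z, and xyⁱz ∈ L(D) for every i ≥ 0.

yes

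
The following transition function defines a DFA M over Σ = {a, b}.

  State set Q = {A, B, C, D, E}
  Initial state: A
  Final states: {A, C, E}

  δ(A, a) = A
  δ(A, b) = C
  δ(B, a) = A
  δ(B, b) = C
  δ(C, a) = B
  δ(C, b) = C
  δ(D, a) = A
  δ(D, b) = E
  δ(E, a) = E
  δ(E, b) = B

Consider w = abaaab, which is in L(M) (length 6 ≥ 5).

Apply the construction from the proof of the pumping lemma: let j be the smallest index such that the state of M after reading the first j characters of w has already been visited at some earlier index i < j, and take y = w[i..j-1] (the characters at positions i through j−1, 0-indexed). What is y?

Run of M on w = a b a a a b:
  step 0: A  (start)
  step 1: A  (read a: A→A)   ← first repeat (A seen earlier)
  step 2: C  (read b: A→C)
  step 3: B  (read a: C→B)
  step 4: A  (read a: B→A)
  step 5: A  (read a: A→A)
  step 6: C  (read b: A→C)

So i = 0, j = 1, giving x = w[0:0] = ε, y = w[0:1] = a, z = w[1:6] = baaab.
Check: |xy| = 1 ≤ 5 and |y| = 1 ≥ 1. Reading y takes M from A back to A, so every xyⁱz is accepted.

a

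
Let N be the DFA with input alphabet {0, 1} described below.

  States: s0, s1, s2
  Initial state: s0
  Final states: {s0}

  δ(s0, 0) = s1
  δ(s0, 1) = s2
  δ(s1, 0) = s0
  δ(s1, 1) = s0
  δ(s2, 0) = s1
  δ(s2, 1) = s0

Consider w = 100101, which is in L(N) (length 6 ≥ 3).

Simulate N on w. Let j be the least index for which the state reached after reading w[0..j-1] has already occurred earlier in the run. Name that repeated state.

Run of N on w = 1 0 0 1 0 1:
  step 0: s0  (start)
  step 1: s2  (read 1: s0→s2)
  step 2: s1  (read 0: s2→s1)
  step 3: s0  (read 0: s1→s0)   ← first repeat (s0 seen earlier)
  step 4: s2  (read 1: s0→s2)
  step 5: s1  (read 0: s2→s1)
  step 6: s0  (read 1: s1→s0)

The earliest repeat is at step j = 3: N is in s0, which it already visited at step i = 0.
With |Q| = 3, pigeonhole forces a state repeat no later than step 3; the substring read between the first and second visits to that state can be pumped.

s0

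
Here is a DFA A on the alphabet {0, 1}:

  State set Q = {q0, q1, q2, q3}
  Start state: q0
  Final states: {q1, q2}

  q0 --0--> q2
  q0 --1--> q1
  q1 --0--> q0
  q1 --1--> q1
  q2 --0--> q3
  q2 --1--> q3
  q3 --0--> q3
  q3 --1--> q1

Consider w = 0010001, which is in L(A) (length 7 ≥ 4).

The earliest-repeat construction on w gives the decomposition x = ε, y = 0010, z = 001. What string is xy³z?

001000100010001

xy^3z = ε·0010·0010·0010·001 = 001000100010001.
Reading y = 0010 takes A from q0 back to q0, so after x·y·y·y the machine is still in q0, and z then leads to the accepting state q1. Hence 001000100010001 ∈ L(A).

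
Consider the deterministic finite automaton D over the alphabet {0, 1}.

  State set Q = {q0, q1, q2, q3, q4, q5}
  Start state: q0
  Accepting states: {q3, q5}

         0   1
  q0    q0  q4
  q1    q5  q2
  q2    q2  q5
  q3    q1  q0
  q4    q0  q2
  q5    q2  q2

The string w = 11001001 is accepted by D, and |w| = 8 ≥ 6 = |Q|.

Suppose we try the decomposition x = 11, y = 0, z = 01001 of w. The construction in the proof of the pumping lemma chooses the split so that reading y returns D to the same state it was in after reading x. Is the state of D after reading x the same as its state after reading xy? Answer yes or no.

yes

State sequence: q0 -1-> q4 -1-> q2 -0-> q2

After x (step 2): q2. After xy (step 3): q2.
They match, so y = 0 drives D around a cycle from q2 back to itself; pumping y any number of times keeps D in q2 before reading z, and xyⁱz ∈ L(D) for every i ≥ 0.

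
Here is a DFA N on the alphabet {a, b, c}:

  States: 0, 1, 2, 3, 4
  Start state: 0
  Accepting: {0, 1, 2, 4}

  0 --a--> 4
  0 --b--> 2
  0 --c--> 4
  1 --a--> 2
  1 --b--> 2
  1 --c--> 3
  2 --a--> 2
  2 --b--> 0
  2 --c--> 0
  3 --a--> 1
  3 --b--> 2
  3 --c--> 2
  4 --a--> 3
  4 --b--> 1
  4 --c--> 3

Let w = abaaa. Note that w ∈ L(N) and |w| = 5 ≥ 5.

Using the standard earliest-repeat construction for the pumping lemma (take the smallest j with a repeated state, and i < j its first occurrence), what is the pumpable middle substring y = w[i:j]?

Run of N on w = a b a a a:
  step 0: 0  (start)
  step 1: 4  (read a: 0→4)
  step 2: 1  (read b: 4→1)
  step 3: 2  (read a: 1→2)
  step 4: 2  (read a: 2→2)   ← first repeat (2 seen earlier)
  step 5: 2  (read a: 2→2)

So i = 3, j = 4, giving x = w[0:3] = aba, y = w[3:4] = a, z = w[4:5] = a.
Check: |xy| = 4 ≤ 5 and |y| = 1 ≥ 1. Reading y takes N from 2 back to 2, so every xyⁱz is accepted.

a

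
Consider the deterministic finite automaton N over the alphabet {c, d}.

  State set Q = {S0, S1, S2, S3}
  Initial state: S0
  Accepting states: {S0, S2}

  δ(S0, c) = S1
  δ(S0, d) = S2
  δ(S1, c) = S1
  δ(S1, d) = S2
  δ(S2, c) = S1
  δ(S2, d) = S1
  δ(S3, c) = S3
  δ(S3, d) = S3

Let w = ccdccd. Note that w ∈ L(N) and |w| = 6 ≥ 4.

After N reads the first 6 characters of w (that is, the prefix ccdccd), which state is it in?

Run of N on the first 6 characters of w = c c d c c d:
  step 0: S0  (start)
  step 1: S1  (read c: S0→S1)
  step 2: S1  (read c: S1→S1)
  step 3: S2  (read d: S1→S2)
  step 4: S1  (read c: S2→S1)
  step 5: S1  (read c: S1→S1)
  step 6: S2  (read d: S1→S2)

After reading 6 characters, N is in state S2.

S2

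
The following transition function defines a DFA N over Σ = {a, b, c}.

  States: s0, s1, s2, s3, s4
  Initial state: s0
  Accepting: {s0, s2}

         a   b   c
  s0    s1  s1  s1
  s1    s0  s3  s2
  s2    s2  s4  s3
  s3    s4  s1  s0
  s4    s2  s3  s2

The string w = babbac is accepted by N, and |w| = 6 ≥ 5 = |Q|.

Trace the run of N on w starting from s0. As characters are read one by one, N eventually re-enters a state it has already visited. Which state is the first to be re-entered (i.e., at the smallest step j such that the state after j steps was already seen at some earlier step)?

State sequence: s0 -b-> s1 -a-> s0 -b-> s1 -b-> s3 -a-> s4 -c-> s2
First repeat at step 2: s0 was already visited.

The earliest repeat is at step j = 2: N is in s0, which it already visited at step i = 0.
Since N has 5 states, any run of length ≥ 5 visits 5+1 states, so by pigeonhole some state repeats within the first 5 steps — that repeat gives the pumpable loop.

s0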